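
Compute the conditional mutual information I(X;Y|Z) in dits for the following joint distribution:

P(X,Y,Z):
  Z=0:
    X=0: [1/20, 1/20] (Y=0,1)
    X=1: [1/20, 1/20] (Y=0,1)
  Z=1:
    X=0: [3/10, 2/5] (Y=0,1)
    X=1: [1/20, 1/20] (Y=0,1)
0.0004 dits

Conditional mutual information: I(X;Y|Z) = H(X|Z) + H(Y|Z) - H(X,Y|Z)

H(Z) = 0.2173
H(X,Z) = 0.4084 → H(X|Z) = 0.1911
H(Y,Z) = 0.5156 → H(Y|Z) = 0.2983
H(X,Y,Z) = 0.7063 → H(X,Y|Z) = 0.4890

I(X;Y|Z) = 0.1911 + 0.2983 - 0.4890 = 0.0004 dits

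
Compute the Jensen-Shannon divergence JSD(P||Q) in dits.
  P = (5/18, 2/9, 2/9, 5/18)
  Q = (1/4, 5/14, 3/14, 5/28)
0.0060 dits

Jensen-Shannon divergence is:
JSD(P||Q) = 0.5 × D_KL(P||M) + 0.5 × D_KL(Q||M)
where M = 0.5 × (P + Q) is the mixture distribution.

M = 0.5 × (5/18, 2/9, 2/9, 5/18) + 0.5 × (1/4, 5/14, 3/14, 5/28) = (0.263889, 0.289683, 0.218254, 0.228175)

D_KL(P||M) = 0.0061 dits
D_KL(Q||M) = 0.0059 dits

JSD(P||Q) = 0.5 × 0.0061 + 0.5 × 0.0059 = 0.0060 dits

Unlike KL divergence, JSD is symmetric and bounded: 0 ≤ JSD ≤ log(2).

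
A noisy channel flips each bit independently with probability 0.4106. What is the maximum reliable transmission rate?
0.0232 bits

For a binary symmetric channel (BSC) with error probability p:
Capacity C = 1 - H(p) bits per symbol

where H(p) = -p log₂(p) - (1-p) log₂(1-p) is the binary entropy function.

H(0.4106) = 0.9768 bits
C = 1 - 0.9768 = 0.0232 bits per symbol

This means we can reliably transmit up to 0.0232 bits of information per channel use.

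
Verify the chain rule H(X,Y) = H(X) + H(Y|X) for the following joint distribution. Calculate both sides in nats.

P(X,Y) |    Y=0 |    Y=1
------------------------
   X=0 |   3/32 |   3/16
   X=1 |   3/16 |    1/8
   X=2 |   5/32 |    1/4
H(X,Y) = 1.7462, H(X) = 1.0862, H(Y|X) = 0.6600 (all in nats)

Chain rule: H(X,Y) = H(X) + H(Y|X)

Left side — joint entropy directly:
H(X,Y) = -Σ p(x,y) log p(x,y) = 1.7462 nats

Right side — compute H(Y|X) from the conditional distributions:
P(X) = (9/32, 5/16, 13/32), so H(X) = 1.0862 nats
H(Y|X) = Σ_x P(X=x) · H(Y|X=x):
  P(Y|X=0) = (1/3, 2/3), H(Y|X=0) = 0.6365, weight P(X=0) = 9/32
  P(Y|X=1) = (3/5, 2/5), H(Y|X=1) = 0.6730, weight P(X=1) = 5/16
  P(Y|X=2) = (5/13, 8/13), H(Y|X=2) = 0.6663, weight P(X=2) = 13/32
H(Y|X) = 0.6600 nats

H(X) + H(Y|X) = 1.0862 + 0.6600 = 1.7462 nats

Both sides equal 1.7462 nats. ✓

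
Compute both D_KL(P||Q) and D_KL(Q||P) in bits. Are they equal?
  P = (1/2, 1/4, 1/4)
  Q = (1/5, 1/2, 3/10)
D_KL(P||Q) = 0.3452, D_KL(Q||P) = 0.3145

KL divergence is not symmetric: D_KL(P||Q) ≠ D_KL(Q||P) in general.

D_KL(P||Q) = 0.3452 bits
D_KL(Q||P) = 0.3145 bits

No, they are not equal!

This asymmetry is why KL divergence is not a true distance metric.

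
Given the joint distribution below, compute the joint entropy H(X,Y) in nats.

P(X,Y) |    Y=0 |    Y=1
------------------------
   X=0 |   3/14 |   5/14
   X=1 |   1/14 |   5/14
1.2540 nats

Joint entropy is H(X,Y) = -Σ_{x,y} p(x,y) log p(x,y).

Summing over all non-zero entries:
H(X,Y) = -[3/14·log_e(3/14) + 5/14·log_e(5/14) + 1/14·log_e(1/14) + 5/14·log_e(5/14)]
H(X,Y) = 1.2540 nats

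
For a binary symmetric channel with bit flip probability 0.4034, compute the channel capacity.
0.0271 bits

For a binary symmetric channel (BSC) with error probability p:
Capacity C = 1 - H(p) bits per symbol

where H(p) = -p log₂(p) - (1-p) log₂(1-p) is the binary entropy function.

H(0.4034) = 0.9729 bits
C = 1 - 0.9729 = 0.0271 bits per symbol

This means we can reliably transmit up to 0.0271 bits of information per channel use.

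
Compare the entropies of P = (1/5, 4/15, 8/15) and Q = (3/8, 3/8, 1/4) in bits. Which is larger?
Q

Computing entropies in bits:
H(P) = 1.4566
H(Q) = 1.5613

Distribution Q has higher entropy.

Intuition: The distribution closer to uniform (more spread out) has higher entropy.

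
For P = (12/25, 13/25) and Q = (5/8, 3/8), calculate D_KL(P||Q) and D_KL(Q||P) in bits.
D_KL(P||Q) = 0.0624, D_KL(Q||P) = 0.0612

KL divergence is not symmetric: D_KL(P||Q) ≠ D_KL(Q||P) in general.

D_KL(P||Q) = 0.0624 bits
D_KL(Q||P) = 0.0612 bits

No, they are not equal!

This asymmetry is why KL divergence is not a true distance metric.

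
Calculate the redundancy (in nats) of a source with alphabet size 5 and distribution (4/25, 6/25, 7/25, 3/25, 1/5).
0.0410 nats

Redundancy measures how far a source is from maximum entropy:
R = H_max - H(X)

Maximum entropy for 5 symbols: H_max = log_e(5) = 1.6094 nats
Actual entropy: H(X) = 1.5685 nats
Redundancy: R = 1.6094 - 1.5685 = 0.0410 nats

This redundancy represents potential for compression: the source could be compressed by 0.0410 nats per symbol.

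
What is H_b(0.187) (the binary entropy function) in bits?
0.6952 bits

The binary entropy function is:
H(p) = -p log(p) - (1-p) log(1-p)

H(0.187) = -0.187 × log_2(0.187) - 0.813 × log_2(0.813)
H(0.187) = 0.6952 bits

Note: Binary entropy is maximized at p=0.5 (H=1 bit) and minimized at p=0 or p=1 (H=0).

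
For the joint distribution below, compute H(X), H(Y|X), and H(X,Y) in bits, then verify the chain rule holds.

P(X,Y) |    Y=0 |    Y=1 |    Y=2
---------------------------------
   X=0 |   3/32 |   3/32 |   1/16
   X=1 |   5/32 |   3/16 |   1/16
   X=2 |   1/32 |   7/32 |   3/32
H(X,Y) = 2.9676, H(X) = 1.5575, H(Y|X) = 1.4101 (all in bits)

Chain rule: H(X,Y) = H(X) + H(Y|X)

Left side — joint entropy directly:
H(X,Y) = -Σ p(x,y) log p(x,y) = 2.9676 bits

Right side — compute H(Y|X) from the conditional distributions:
P(X) = (1/4, 13/32, 11/32), so H(X) = 1.5575 bits
H(Y|X) = Σ_x P(X=x) · H(Y|X=x):
  P(Y|X=0) = (3/8, 3/8, 1/4), H(Y|X=0) = 1.5613, weight P(X=0) = 1/4
  P(Y|X=1) = (5/13, 6/13, 2/13), H(Y|X=1) = 1.4605, weight P(X=1) = 13/32
  P(Y|X=2) = (1/11, 7/11, 3/11), H(Y|X=2) = 1.2407, weight P(X=2) = 11/32
H(Y|X) = 1.4101 bits

H(X) + H(Y|X) = 1.5575 + 1.4101 = 2.9676 bits

Both sides equal 2.9676 bits. ✓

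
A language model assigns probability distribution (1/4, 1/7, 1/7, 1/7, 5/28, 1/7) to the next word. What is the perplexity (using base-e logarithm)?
5.8483

Perplexity is e^H (or exp(H) for natural log).

First, H = -Σ p log p = 1.7662 nats
Perplexity = e^1.7662 = 5.8483

Interpretation: The model's uncertainty is equivalent to choosing uniformly among 5.8 options.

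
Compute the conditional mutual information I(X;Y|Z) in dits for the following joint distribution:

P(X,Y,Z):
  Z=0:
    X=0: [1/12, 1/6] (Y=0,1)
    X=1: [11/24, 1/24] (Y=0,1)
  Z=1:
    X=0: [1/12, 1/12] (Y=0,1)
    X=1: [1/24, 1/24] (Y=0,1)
0.0611 dits

Conditional mutual information: I(X;Y|Z) = H(X|Z) + H(Y|Z) - H(X,Y|Z)

H(Z) = 0.2442
H(X,Z) = 0.5207 → H(X|Z) = 0.2764
H(Y,Z) = 0.5119 → H(Y|Z) = 0.2677
H(X,Y,Z) = 0.7273 → H(X,Y|Z) = 0.4831

I(X;Y|Z) = 0.2764 + 0.2677 - 0.4831 = 0.0611 dits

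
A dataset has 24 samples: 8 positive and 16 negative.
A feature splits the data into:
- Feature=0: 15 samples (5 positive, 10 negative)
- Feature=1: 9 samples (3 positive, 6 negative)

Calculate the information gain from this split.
0.0000 bits

Information Gain = H(Y) - H(Y|Feature)

Before split:
P(positive) = 8/24 = 0.3333
H(Y) = 0.9183 bits

After split:
Feature=0: H = 0.9183 bits (weight = 15/24)
Feature=1: H = 0.9183 bits (weight = 9/24)
H(Y|Feature) = (15/24)×0.9183 + (9/24)×0.9183 = 0.9183 bits

Information Gain = 0.9183 - 0.9183 = 0.0000 bits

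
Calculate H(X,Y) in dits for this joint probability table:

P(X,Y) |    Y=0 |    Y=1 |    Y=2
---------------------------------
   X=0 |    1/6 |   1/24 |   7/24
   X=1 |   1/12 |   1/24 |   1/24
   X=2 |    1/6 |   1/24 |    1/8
0.8483 dits

Joint entropy is H(X,Y) = -Σ_{x,y} p(x,y) log p(x,y).

Summing over all non-zero entries:
H(X,Y) = -[1/6·log_10(1/6) + 1/24·log_10(1/24) + 7/24·log_10(7/24) + 1/12·log_10(1/12) + 1/24·log_10(1/24) + 1/24·log_10(1/24) + 1/6·log_10(1/6) + 1/24·log_10(1/24) + 1/8·log_10(1/8)]
H(X,Y) = 0.8483 dits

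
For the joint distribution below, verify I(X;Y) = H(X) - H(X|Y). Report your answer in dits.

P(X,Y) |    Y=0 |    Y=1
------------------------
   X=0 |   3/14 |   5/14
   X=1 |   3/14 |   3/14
I(X;Y) = 0.0034 dits

Mutual information has multiple equivalent forms:
- I(X;Y) = H(X) - H(X|Y)
- I(X;Y) = H(Y) - H(Y|X)
- I(X;Y) = H(X) + H(Y) - H(X,Y)

Computing all quantities:
H(X) = 0.2966, H(Y) = 0.2966, H(X,Y) = 0.5898
H(X|Y) = 0.2932, H(Y|X) = 0.2932

Verification:
H(X) - H(X|Y) = 0.2966 - 0.2932 = 0.0034
H(Y) - H(Y|X) = 0.2966 - 0.2932 = 0.0034
H(X) + H(Y) - H(X,Y) = 0.2966 + 0.2966 - 0.5898 = 0.0034

All forms give I(X;Y) = 0.0034 dits. ✓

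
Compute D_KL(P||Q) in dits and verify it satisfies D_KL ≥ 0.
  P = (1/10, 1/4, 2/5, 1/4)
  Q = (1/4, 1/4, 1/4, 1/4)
0.0419 dits

KL divergence satisfies the Gibbs inequality: D_KL(P||Q) ≥ 0 for all distributions P, Q.

D_KL(P||Q) = Σ p(x) log(p(x)/q(x))
Term by term:
  x=0: 1/10 × log_10[(1/10)/(1/4)] = -0.0398
  x=1: 1/4 × log_10[(1/4)/(1/4)] = 0.0000
  x=2: 2/5 × log_10[(2/5)/(1/4)] = 0.0816
  x=3: 1/4 × log_10[(1/4)/(1/4)] = 0.0000
D_KL(P||Q) = 0.0419 dits

D_KL(P||Q) = 0.0419 ≥ 0 ✓

This non-negativity is a fundamental property: relative entropy cannot be negative because it measures how different Q is from P.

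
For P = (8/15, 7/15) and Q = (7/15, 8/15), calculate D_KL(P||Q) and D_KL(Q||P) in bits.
D_KL(P||Q) = 0.0128, D_KL(Q||P) = 0.0128

KL divergence is not symmetric: D_KL(P||Q) ≠ D_KL(Q||P) in general.

D_KL(P||Q) = 0.0128 bits
D_KL(Q||P) = 0.0128 bits

In this case they happen to be equal (to 4 decimal places).

This asymmetry is why KL divergence is not a true distance metric.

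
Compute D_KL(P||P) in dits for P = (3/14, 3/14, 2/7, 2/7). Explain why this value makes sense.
0.0000 dits

KL divergence satisfies the Gibbs inequality: D_KL(P||Q) ≥ 0 for all distributions P, Q.

D_KL(P||Q) = Σ p(x) log(p(x)/q(x))
Each term is p(x) × log_10(p(x)/p(x)) = p(x) × log_10(1) = 0, so the sum is 0.
D_KL(P||Q) = 0.0000 dits

When P = Q, the KL divergence is exactly 0, as there is no 'divergence' between identical distributions.

This non-negativity is a fundamental property: relative entropy cannot be negative because it measures how different Q is from P.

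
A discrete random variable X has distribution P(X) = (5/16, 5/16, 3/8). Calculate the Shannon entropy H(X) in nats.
1.0948 nats

Shannon entropy is H(X) = -Σ p(x) log p(x).

For P = (5/16, 5/16, 3/8):
H = -5/16 × log_e(5/16) -5/16 × log_e(5/16) -3/8 × log_e(3/8)
H = 1.0948 nats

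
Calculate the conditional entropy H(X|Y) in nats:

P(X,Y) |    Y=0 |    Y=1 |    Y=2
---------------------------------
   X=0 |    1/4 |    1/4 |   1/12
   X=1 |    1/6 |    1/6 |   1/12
0.6764 nats

Using the chain rule: H(X|Y) = H(X,Y) - H(Y)

First, compute H(X,Y) = 1.7046 nats

Marginal P(Y) = (5/12, 5/12, 1/6)
H(Y) = 1.0282 nats

H(X|Y) = H(X,Y) - H(Y) = 1.7046 - 1.0282 = 0.6764 nats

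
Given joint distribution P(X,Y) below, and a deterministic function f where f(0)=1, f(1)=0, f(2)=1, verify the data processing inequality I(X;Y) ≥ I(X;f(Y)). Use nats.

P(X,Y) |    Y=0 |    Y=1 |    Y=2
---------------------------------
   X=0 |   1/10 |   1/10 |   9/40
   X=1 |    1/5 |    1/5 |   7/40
I(X;Y) = 0.0258, I(X;f(Y)) = 0.0075, inequality holds: 0.0258 ≥ 0.0075

Data Processing Inequality: For any Markov chain X → Y → Z, we have I(X;Y) ≥ I(X;Z).

Here Z = f(Y) is a deterministic function of Y, forming X → Y → Z.

Original I(X;Y) = 0.0258 nats

After applying f:
P(X,Z) where Z=f(Y):
- P(X,Z=0) = P(X,Y=1)
- P(X,Z=1) = P(X,Y=0) + P(X,Y=2)

I(X;Z) = I(X;f(Y)) = 0.0075 nats

Verification: 0.0258 ≥ 0.0075 ✓

Information cannot be created by processing; the function f can only lose information about X.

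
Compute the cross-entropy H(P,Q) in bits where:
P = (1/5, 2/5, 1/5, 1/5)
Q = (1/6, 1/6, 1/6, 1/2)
2.2680 bits

Cross-entropy: H(P,Q) = -Σ p(x) log q(x)

Alternatively: H(P,Q) = H(P) + D_KL(P||Q)
H(P) = 1.9219 bits
D_KL(P||Q) = 0.3460 bits

H(P,Q) = 1.9219 + 0.3460 = 2.2680 bits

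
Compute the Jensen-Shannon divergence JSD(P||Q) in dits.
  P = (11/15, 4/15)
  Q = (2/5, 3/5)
0.0251 dits

Jensen-Shannon divergence is:
JSD(P||Q) = 0.5 × D_KL(P||M) + 0.5 × D_KL(Q||M)
where M = 0.5 × (P + Q) is the mixture distribution.

M = 0.5 × (11/15, 4/15) + 0.5 × (2/5, 3/5) = (17/30, 13/30)

D_KL(P||M) = 0.0259 dits
D_KL(Q||M) = 0.0243 dits

JSD(P||Q) = 0.5 × 0.0259 + 0.5 × 0.0243 = 0.0251 dits

Unlike KL divergence, JSD is symmetric and bounded: 0 ≤ JSD ≤ log(2).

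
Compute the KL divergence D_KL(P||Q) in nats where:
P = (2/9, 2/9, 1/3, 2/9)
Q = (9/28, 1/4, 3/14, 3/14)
0.0472 nats

KL divergence: D_KL(P||Q) = Σ p(x) log(p(x)/q(x))

Computing term by term:
  x=0: 2/9 × log_e[(2/9)/(9/28)] = 2/9 × -0.3691 = -0.0820
  x=1: 2/9 × log_e[(2/9)/(1/4)] = 2/9 × -0.1178 = -0.0262
  x=2: 1/3 × log_e[(1/3)/(3/14)] = 1/3 × 0.4418 = 0.1473
  x=3: 2/9 × log_e[(2/9)/(3/14)] = 2/9 × 0.0364 = 0.0081

D_KL(P||Q) = 0.0472 nats

Note: KL divergence is always non-negative and equals 0 iff P = Q.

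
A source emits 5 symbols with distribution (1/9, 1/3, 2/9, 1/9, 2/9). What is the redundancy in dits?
0.0376 dits

Redundancy measures how far a source is from maximum entropy:
R = H_max - H(X)

Maximum entropy for 5 symbols: H_max = log_10(5) = 0.6990 dits
Actual entropy: H(X) = 0.6614 dits
Redundancy: R = 0.6990 - 0.6614 = 0.0376 dits

This redundancy represents potential for compression: the source could be compressed by 0.0376 dits per symbol.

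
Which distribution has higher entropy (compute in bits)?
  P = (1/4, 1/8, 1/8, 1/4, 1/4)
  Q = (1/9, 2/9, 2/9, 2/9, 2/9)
Q

Computing entropies in bits:
H(P) = 2.2500
H(Q) = 2.2810

Distribution Q has higher entropy.

Intuition: The distribution closer to uniform (more spread out) has higher entropy.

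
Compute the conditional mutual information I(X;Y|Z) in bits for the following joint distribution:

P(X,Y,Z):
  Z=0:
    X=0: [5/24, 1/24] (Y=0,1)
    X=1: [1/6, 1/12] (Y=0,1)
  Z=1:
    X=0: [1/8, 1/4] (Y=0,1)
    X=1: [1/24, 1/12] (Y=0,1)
0.0136 bits

Conditional mutual information: I(X;Y|Z) = H(X|Z) + H(Y|Z) - H(X,Y|Z)

H(Z) = 1.0000
H(X,Z) = 1.9056 → H(X|Z) = 0.9056
H(Y,Z) = 1.8648 → H(Y|Z) = 0.8648
H(X,Y,Z) = 2.7569 → H(X,Y|Z) = 1.7569

I(X;Y|Z) = 0.9056 + 0.8648 - 1.7569 = 0.0136 bits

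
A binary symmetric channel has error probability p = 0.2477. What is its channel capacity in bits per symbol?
0.1924 bits

For a binary symmetric channel (BSC) with error probability p:
Capacity C = 1 - H(p) bits per symbol

where H(p) = -p log₂(p) - (1-p) log₂(1-p) is the binary entropy function.

H(0.2477) = 0.8076 bits
C = 1 - 0.8076 = 0.1924 bits per symbol

This means we can reliably transmit up to 0.1924 bits of information per channel use.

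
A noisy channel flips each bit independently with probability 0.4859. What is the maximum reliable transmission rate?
0.0006 bits

For a binary symmetric channel (BSC) with error probability p:
Capacity C = 1 - H(p) bits per symbol

where H(p) = -p log₂(p) - (1-p) log₂(1-p) is the binary entropy function.

H(0.4859) = 0.9994 bits
C = 1 - 0.9994 = 0.0006 bits per symbol

This means we can reliably transmit up to 0.0006 bits of information per channel use.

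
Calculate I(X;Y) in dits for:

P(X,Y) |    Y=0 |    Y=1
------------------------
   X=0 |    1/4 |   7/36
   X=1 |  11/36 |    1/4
0.0000 dits

Mutual information: I(X;Y) = H(X) + H(Y) - H(X,Y)

Marginals:
P(X) = (4/9, 5/9), H(X) = 0.2983 dits
P(Y) = (5/9, 4/9), H(Y) = 0.2983 dits

Joint entropy: H(X,Y) = 0.5967 dits

I(X;Y) = 0.2983 + 0.2983 - 0.5967 = 0.0000 dits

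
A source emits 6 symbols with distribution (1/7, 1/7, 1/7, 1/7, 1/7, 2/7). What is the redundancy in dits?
0.0191 dits

Redundancy measures how far a source is from maximum entropy:
R = H_max - H(X)

Maximum entropy for 6 symbols: H_max = log_10(6) = 0.7782 dits
Actual entropy: H(X) = 0.7591 dits
Redundancy: R = 0.7782 - 0.7591 = 0.0191 dits

This redundancy represents potential for compression: the source could be compressed by 0.0191 dits per symbol.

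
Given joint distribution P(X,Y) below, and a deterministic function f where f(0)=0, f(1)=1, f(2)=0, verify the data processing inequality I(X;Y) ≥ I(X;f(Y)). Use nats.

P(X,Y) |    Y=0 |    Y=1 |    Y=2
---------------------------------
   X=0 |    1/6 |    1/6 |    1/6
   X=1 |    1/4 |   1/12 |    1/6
I(X;Y) = 0.0225, I(X;f(Y)) = 0.0188, inequality holds: 0.0225 ≥ 0.0188

Data Processing Inequality: For any Markov chain X → Y → Z, we have I(X;Y) ≥ I(X;Z).

Here Z = f(Y) is a deterministic function of Y, forming X → Y → Z.

Original I(X;Y) = 0.0225 nats

After applying f:
P(X,Z) where Z=f(Y):
- P(X,Z=0) = P(X,Y=0) + P(X,Y=2)
- P(X,Z=1) = P(X,Y=1)

I(X;Z) = I(X;f(Y)) = 0.0188 nats

Verification: 0.0225 ≥ 0.0188 ✓

Information cannot be created by processing; the function f can only lose information about X.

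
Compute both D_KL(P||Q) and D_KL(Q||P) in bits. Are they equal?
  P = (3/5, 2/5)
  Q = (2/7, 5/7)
D_KL(P||Q) = 0.3076, D_KL(Q||P) = 0.2917

KL divergence is not symmetric: D_KL(P||Q) ≠ D_KL(Q||P) in general.

D_KL(P||Q) = 0.3076 bits
D_KL(Q||P) = 0.2917 bits

No, they are not equal!

This asymmetry is why KL divergence is not a true distance metric.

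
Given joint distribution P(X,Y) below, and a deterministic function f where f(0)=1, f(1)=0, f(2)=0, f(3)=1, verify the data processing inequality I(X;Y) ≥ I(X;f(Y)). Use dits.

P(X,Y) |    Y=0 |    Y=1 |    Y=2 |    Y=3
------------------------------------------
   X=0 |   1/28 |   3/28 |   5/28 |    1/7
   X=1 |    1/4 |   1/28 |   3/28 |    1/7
I(X;Y) = 0.0502, I(X;f(Y)) = 0.0273, inequality holds: 0.0502 ≥ 0.0273

Data Processing Inequality: For any Markov chain X → Y → Z, we have I(X;Y) ≥ I(X;Z).

Here Z = f(Y) is a deterministic function of Y, forming X → Y → Z.

Original I(X;Y) = 0.0502 dits

After applying f:
P(X,Z) where Z=f(Y):
- P(X,Z=0) = P(X,Y=1) + P(X,Y=2)
- P(X,Z=1) = P(X,Y=0) + P(X,Y=3)

I(X;Z) = I(X;f(Y)) = 0.0273 dits

Verification: 0.0502 ≥ 0.0273 ✓

Information cannot be created by processing; the function f can only lose information about X.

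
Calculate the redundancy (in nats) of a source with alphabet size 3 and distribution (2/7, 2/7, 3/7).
0.0196 nats

Redundancy measures how far a source is from maximum entropy:
R = H_max - H(X)

Maximum entropy for 3 symbols: H_max = log_e(3) = 1.0986 nats
Actual entropy: H(X) = 1.0790 nats
Redundancy: R = 1.0986 - 1.0790 = 0.0196 nats

This redundancy represents potential for compression: the source could be compressed by 0.0196 nats per symbol.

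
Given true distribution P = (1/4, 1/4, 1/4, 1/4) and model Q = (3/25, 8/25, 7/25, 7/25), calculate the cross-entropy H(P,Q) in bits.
2.0939 bits

Cross-entropy: H(P,Q) = -Σ p(x) log q(x)

Alternatively: H(P,Q) = H(P) + D_KL(P||Q)
H(P) = 2.0000 bits
D_KL(P||Q) = 0.0939 bits

H(P,Q) = 2.0000 + 0.0939 = 2.0939 bits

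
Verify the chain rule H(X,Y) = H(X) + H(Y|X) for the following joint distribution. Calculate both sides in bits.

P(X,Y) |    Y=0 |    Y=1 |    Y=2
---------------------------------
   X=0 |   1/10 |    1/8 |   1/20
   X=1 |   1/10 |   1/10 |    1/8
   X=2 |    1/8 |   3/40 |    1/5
H(X,Y) = 3.0823, H(X) = 1.5679, H(Y|X) = 1.5144 (all in bits)

Chain rule: H(X,Y) = H(X) + H(Y|X)

Left side — joint entropy directly:
H(X,Y) = -Σ p(x,y) log p(x,y) = 3.0823 bits

Right side — compute H(Y|X) from the conditional distributions:
P(X) = (11/40, 13/40, 2/5), so H(X) = 1.5679 bits
H(Y|X) = Σ_x P(X=x) · H(Y|X=x):
  P(Y|X=0) = (4/11, 5/11, 2/11), H(Y|X=0) = 1.4949, weight P(X=0) = 11/40
  P(Y|X=1) = (4/13, 4/13, 5/13), H(Y|X=1) = 1.5766, weight P(X=1) = 13/40
  P(Y|X=2) = (5/16, 3/16, 1/2), H(Y|X=2) = 1.4772, weight P(X=2) = 2/5
H(Y|X) = 1.5144 bits

H(X) + H(Y|X) = 1.5679 + 1.5144 = 3.0823 bits

Both sides equal 3.0823 bits. ✓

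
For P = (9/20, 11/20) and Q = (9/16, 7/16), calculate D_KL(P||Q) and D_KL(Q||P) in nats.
D_KL(P||Q) = 0.0254, D_KL(Q||P) = 0.0254

KL divergence is not symmetric: D_KL(P||Q) ≠ D_KL(Q||P) in general.

D_KL(P||Q) = 0.0254 nats
D_KL(Q||P) = 0.0254 nats

In this case they happen to be equal (to 4 decimal places).

This asymmetry is why KL divergence is not a true distance metric.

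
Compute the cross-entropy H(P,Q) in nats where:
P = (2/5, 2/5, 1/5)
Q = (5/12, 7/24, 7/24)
1.0895 nats

Cross-entropy: H(P,Q) = -Σ p(x) log q(x)

Alternatively: H(P,Q) = H(P) + D_KL(P||Q)
H(P) = 1.0549 nats
D_KL(P||Q) = 0.0346 nats

H(P,Q) = 1.0549 + 0.0346 = 1.0895 nats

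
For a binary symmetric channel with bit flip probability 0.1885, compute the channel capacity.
0.3017 bits

For a binary symmetric channel (BSC) with error probability p:
Capacity C = 1 - H(p) bits per symbol

where H(p) = -p log₂(p) - (1-p) log₂(1-p) is the binary entropy function.

H(0.1885) = 0.6983 bits
C = 1 - 0.6983 = 0.3017 bits per symbol

This means we can reliably transmit up to 0.3017 bits of information per channel use.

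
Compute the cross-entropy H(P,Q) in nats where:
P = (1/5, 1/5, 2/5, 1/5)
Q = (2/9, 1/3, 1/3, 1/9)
1.3994 nats

Cross-entropy: H(P,Q) = -Σ p(x) log q(x)

Alternatively: H(P,Q) = H(P) + D_KL(P||Q)
H(P) = 1.3322 nats
D_KL(P||Q) = 0.0672 nats

H(P,Q) = 1.3322 + 0.0672 = 1.3994 nats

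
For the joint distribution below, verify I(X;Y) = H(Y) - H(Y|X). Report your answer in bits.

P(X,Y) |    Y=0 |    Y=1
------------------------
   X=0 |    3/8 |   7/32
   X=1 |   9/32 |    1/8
I(X;Y) = 0.0029 bits

Mutual information has multiple equivalent forms:
- I(X;Y) = H(X) - H(X|Y)
- I(X;Y) = H(Y) - H(Y|X)
- I(X;Y) = H(X) + H(Y) - H(X,Y)

Computing all quantities:
H(X) = 0.9745, H(Y) = 0.9284, H(X,Y) = 1.9000
H(X|Y) = 0.9716, H(Y|X) = 0.9255

Verification:
H(X) - H(X|Y) = 0.9745 - 0.9716 = 0.0029
H(Y) - H(Y|X) = 0.9284 - 0.9255 = 0.0029
H(X) + H(Y) - H(X,Y) = 0.9745 + 0.9284 - 1.9000 = 0.0029

All forms give I(X;Y) = 0.0029 bits. ✓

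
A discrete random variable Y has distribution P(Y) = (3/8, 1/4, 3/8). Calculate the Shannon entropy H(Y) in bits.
1.5613 bits

Shannon entropy is H(X) = -Σ p(x) log p(x).

For P = (3/8, 1/4, 3/8):
H = -3/8 × log_2(3/8) -1/4 × log_2(1/4) -3/8 × log_2(3/8)
H = 1.5613 bits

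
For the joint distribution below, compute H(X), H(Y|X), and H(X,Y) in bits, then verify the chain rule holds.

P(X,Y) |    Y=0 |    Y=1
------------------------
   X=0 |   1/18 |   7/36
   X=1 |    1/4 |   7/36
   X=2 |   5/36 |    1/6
H(X,Y) = 2.4768, H(X) = 1.5426, H(Y|X) = 0.9342 (all in bits)

Chain rule: H(X,Y) = H(X) + H(Y|X)

Left side — joint entropy directly:
H(X,Y) = -Σ p(x,y) log p(x,y) = 2.4768 bits

Right side — compute H(Y|X) from the conditional distributions:
P(X) = (1/4, 4/9, 11/36), so H(X) = 1.5426 bits
H(Y|X) = Σ_x P(X=x) · H(Y|X=x):
  P(Y|X=0) = (2/9, 7/9), H(Y|X=0) = 0.7642, weight P(X=0) = 1/4
  P(Y|X=1) = (9/16, 7/16), H(Y|X=1) = 0.9887, weight P(X=1) = 4/9
  P(Y|X=2) = (5/11, 6/11), H(Y|X=2) = 0.9940, weight P(X=2) = 11/36
H(Y|X) = 0.9342 bits

H(X) + H(Y|X) = 1.5426 + 0.9342 = 2.4768 bits

Both sides equal 2.4768 bits. ✓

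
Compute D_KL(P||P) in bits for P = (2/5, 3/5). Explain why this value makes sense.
0.0000 bits

KL divergence satisfies the Gibbs inequality: D_KL(P||Q) ≥ 0 for all distributions P, Q.

D_KL(P||Q) = Σ p(x) log(p(x)/q(x))
Each term is p(x) × log_2(p(x)/p(x)) = p(x) × log_2(1) = 0, so the sum is 0.
D_KL(P||Q) = 0.0000 bits

When P = Q, the KL divergence is exactly 0, as there is no 'divergence' between identical distributions.

This non-negativity is a fundamental property: relative entropy cannot be negative because it measures how different Q is from P.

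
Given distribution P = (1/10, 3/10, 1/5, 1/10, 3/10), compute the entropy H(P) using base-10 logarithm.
0.6535 dits

Shannon entropy is H(X) = -Σ p(x) log p(x).

For P = (1/10, 3/10, 1/5, 1/10, 3/10):
H = -1/10 × log_10(1/10) -3/10 × log_10(3/10) -1/5 × log_10(1/5) -1/10 × log_10(1/10) -3/10 × log_10(3/10)
H = 0.6535 dits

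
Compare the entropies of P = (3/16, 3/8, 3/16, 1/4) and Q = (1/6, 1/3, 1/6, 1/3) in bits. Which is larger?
P

Computing entropies in bits:
H(P) = 1.9363
H(Q) = 1.9183

Distribution P has higher entropy.

Intuition: The distribution closer to uniform (more spread out) has higher entropy.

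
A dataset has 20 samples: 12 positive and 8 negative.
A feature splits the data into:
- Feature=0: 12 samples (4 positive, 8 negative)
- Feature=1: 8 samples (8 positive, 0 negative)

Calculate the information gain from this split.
0.4200 bits

Information Gain = H(Y) - H(Y|Feature)

Before split:
P(positive) = 12/20 = 0.6000
H(Y) = 0.9710 bits

After split:
Feature=0: H = 0.9183 bits (weight = 12/20)
Feature=1: H = 0.0000 bits (weight = 8/20)
H(Y|Feature) = (12/20)×0.9183 + (8/20)×0.0000 = 0.5510 bits

Information Gain = 0.9710 - 0.5510 = 0.4200 bits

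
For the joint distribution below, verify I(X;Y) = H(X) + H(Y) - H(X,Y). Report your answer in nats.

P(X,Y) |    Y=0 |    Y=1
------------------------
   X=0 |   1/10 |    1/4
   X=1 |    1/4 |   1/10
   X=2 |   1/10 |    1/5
I(X;Y) = 0.0784 nats

Mutual information has multiple equivalent forms:
- I(X;Y) = H(X) - H(X|Y)
- I(X;Y) = H(Y) - H(Y|X)
- I(X;Y) = H(X) + H(Y) - H(X,Y)

Computing all quantities:
H(X) = 1.0961, H(Y) = 0.6881, H(X,Y) = 1.7058
H(X|Y) = 1.0177, H(Y|X) = 0.6097

Verification:
H(X) - H(X|Y) = 1.0961 - 1.0177 = 0.0784
H(Y) - H(Y|X) = 0.6881 - 0.6097 = 0.0784
H(X) + H(Y) - H(X,Y) = 1.0961 + 0.6881 - 1.7058 = 0.0784

All forms give I(X;Y) = 0.0784 nats. ✓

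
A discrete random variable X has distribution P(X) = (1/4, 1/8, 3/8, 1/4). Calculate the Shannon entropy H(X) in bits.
1.9056 bits

Shannon entropy is H(X) = -Σ p(x) log p(x).

For P = (1/4, 1/8, 3/8, 1/4):
H = -1/4 × log_2(1/4) -1/8 × log_2(1/8) -3/8 × log_2(3/8) -1/4 × log_2(1/4)
H = 1.9056 bits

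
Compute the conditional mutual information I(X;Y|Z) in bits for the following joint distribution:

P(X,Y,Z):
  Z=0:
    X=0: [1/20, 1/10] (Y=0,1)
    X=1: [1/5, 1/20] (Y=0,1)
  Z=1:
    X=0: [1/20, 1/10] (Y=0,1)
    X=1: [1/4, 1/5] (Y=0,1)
0.0798 bits

Conditional mutual information: I(X;Y|Z) = H(X|Z) + H(Y|Z) - H(X,Y|Z)

H(Z) = 0.9710
H(X,Z) = 1.8395 → H(X|Z) = 0.8685
H(Y,Z) = 1.9527 → H(Y|Z) = 0.9818
H(X,Y,Z) = 2.7414 → H(X,Y|Z) = 1.7705

I(X;Y|Z) = 0.8685 + 0.9818 - 1.7705 = 0.0798 bits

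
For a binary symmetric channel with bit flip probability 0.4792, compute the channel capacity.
0.0012 bits

For a binary symmetric channel (BSC) with error probability p:
Capacity C = 1 - H(p) bits per symbol

where H(p) = -p log₂(p) - (1-p) log₂(1-p) is the binary entropy function.

H(0.4792) = 0.9988 bits
C = 1 - 0.9988 = 0.0012 bits per symbol

This means we can reliably transmit up to 0.0012 bits of information per channel use.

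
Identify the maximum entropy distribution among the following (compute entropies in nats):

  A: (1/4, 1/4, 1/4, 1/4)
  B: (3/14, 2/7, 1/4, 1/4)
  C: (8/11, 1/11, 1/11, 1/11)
A

For a discrete distribution over n outcomes, entropy is maximized by the uniform distribution.

Computing entropies:
H(A) = 1.3863 nats
H(B) = 1.3812 nats
H(C) = 0.8856 nats

The uniform distribution (where all probabilities equal 1/4) achieves the maximum entropy of log_e(4) = 1.3863 nats.

Distribution A has the highest entropy.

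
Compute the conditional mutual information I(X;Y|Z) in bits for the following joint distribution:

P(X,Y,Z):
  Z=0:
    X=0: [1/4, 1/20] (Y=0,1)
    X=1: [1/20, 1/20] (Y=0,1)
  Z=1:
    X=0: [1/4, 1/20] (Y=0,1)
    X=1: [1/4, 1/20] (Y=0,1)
0.0295 bits

Conditional mutual information: I(X;Y|Z) = H(X|Z) + H(Y|Z) - H(X,Y|Z)

H(Z) = 0.9710
H(X,Z) = 1.8955 → H(X|Z) = 0.9245
H(Y,Z) = 1.6855 → H(Y|Z) = 0.7145
H(X,Y,Z) = 2.5805 → H(X,Y|Z) = 1.6095

I(X;Y|Z) = 0.9245 + 0.7145 - 1.6095 = 0.0295 bits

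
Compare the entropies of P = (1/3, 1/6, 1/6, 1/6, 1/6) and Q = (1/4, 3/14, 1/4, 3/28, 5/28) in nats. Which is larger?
Q

Computing entropies in nats:
H(P) = 1.5607
H(Q) = 1.5702

Distribution Q has higher entropy.

Intuition: The distribution closer to uniform (more spread out) has higher entropy.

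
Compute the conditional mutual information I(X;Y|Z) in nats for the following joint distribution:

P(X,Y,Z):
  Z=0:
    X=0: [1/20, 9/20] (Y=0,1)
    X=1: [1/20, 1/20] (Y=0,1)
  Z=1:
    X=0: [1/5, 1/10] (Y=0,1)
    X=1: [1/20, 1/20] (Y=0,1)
0.0428 nats

Conditional mutual information: I(X;Y|Z) = H(X|Z) + H(Y|Z) - H(X,Y|Z)

H(Z) = 0.6730
H(X,Z) = 1.1683 → H(X|Z) = 0.4953
H(Y,Z) = 1.2080 → H(Y|Z) = 0.5350
H(X,Y,Z) = 1.6604 → H(X,Y|Z) = 0.9874

I(X;Y|Z) = 0.4953 + 0.5350 - 0.9874 = 0.0428 nats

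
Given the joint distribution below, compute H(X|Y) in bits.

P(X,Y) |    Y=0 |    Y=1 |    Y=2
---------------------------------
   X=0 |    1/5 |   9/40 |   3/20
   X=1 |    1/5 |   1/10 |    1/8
0.9628 bits

Using the chain rule: H(X|Y) = H(X,Y) - H(Y)

First, compute H(X,Y) = 2.5307 bits

Marginal P(Y) = (2/5, 13/40, 11/40)
H(Y) = 1.5679 bits

H(X|Y) = H(X,Y) - H(Y) = 2.5307 - 1.5679 = 0.9628 bits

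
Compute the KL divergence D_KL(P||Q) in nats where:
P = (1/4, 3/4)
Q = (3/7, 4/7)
0.0692 nats

KL divergence: D_KL(P||Q) = Σ p(x) log(p(x)/q(x))

Computing term by term:
  x=0: 1/4 × log_e[(1/4)/(3/7)] = 1/4 × -0.5390 = -0.1347
  x=1: 3/4 × log_e[(3/4)/(4/7)] = 3/4 × 0.2719 = 0.2040

D_KL(P||Q) = 0.0692 nats

Note: KL divergence is always non-negative and equals 0 iff P = Q.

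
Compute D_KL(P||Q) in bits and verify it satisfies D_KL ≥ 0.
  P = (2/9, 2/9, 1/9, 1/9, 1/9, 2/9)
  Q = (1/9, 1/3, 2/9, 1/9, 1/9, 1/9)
0.2033 bits

KL divergence satisfies the Gibbs inequality: D_KL(P||Q) ≥ 0 for all distributions P, Q.

D_KL(P||Q) = Σ p(x) log(p(x)/q(x))
Term by term:
  x=0: 2/9 × log_2[(2/9)/(1/9)] = 0.2222
  x=1: 2/9 × log_2[(2/9)/(1/3)] = -0.1300
  x=2: 1/9 × log_2[(1/9)/(2/9)] = -0.1111
  x=3: 1/9 × log_2[(1/9)/(1/9)] = 0.0000
  x=4: 1/9 × log_2[(1/9)/(1/9)] = 0.0000
  x=5: 2/9 × log_2[(2/9)/(1/9)] = 0.2222
D_KL(P||Q) = 0.2033 bits

D_KL(P||Q) = 0.2033 ≥ 0 ✓

This non-negativity is a fundamental property: relative entropy cannot be negative because it measures how different Q is from P.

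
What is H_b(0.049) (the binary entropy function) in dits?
0.0849 dits

The binary entropy function is:
H(p) = -p log(p) - (1-p) log(1-p)

H(0.049) = -0.049 × log_10(0.049) - 0.951 × log_10(0.951)
H(0.049) = 0.0849 dits

Note: Binary entropy is maximized at p=0.5 (H=1 bit) and minimized at p=0 or p=1 (H=0).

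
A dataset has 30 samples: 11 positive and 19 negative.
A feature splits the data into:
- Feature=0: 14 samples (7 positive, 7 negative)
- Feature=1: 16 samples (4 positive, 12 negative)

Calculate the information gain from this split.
0.0487 bits

Information Gain = H(Y) - H(Y|Feature)

Before split:
P(positive) = 11/30 = 0.3667
H(Y) = 0.9481 bits

After split:
Feature=0: H = 1.0000 bits (weight = 14/30)
Feature=1: H = 0.8113 bits (weight = 16/30)
H(Y|Feature) = (14/30)×1.0000 + (16/30)×0.8113 = 0.8993 bits

Information Gain = 0.9481 - 0.8993 = 0.0487 bits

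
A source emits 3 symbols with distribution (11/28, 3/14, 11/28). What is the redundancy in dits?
0.0149 dits

Redundancy measures how far a source is from maximum entropy:
R = H_max - H(X)

Maximum entropy for 3 symbols: H_max = log_10(3) = 0.4771 dits
Actual entropy: H(X) = 0.4622 dits
Redundancy: R = 0.4771 - 0.4622 = 0.0149 dits

This redundancy represents potential for compression: the source could be compressed by 0.0149 dits per symbol.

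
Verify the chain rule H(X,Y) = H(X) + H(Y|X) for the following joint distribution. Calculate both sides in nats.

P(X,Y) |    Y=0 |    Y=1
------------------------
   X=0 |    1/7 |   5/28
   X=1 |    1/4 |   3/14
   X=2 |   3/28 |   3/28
H(X,Y) = 1.7409, H(X) = 1.0511, H(Y|X) = 0.6898 (all in nats)

Chain rule: H(X,Y) = H(X) + H(Y|X)

Left side — joint entropy directly:
H(X,Y) = -Σ p(x,y) log p(x,y) = 1.7409 nats

Right side — compute H(Y|X) from the conditional distributions:
P(X) = (9/28, 13/28, 3/14), so H(X) = 1.0511 nats
H(Y|X) = Σ_x P(X=x) · H(Y|X=x):
  P(Y|X=0) = (4/9, 5/9), H(Y|X=0) = 0.6870, weight P(X=0) = 9/28
  P(Y|X=1) = (7/13, 6/13), H(Y|X=1) = 0.6902, weight P(X=1) = 13/28
  P(Y|X=2) = (1/2, 1/2), H(Y|X=2) = 0.6931, weight P(X=2) = 3/14
H(Y|X) = 0.6898 nats

H(X) + H(Y|X) = 1.0511 + 0.6898 = 1.7409 nats

Both sides equal 1.7409 nats. ✓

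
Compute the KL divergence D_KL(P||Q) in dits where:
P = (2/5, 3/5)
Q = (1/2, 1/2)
0.0087 dits

KL divergence: D_KL(P||Q) = Σ p(x) log(p(x)/q(x))

Computing term by term:
  x=0: 2/5 × log_10[(2/5)/(1/2)] = 2/5 × -0.0969 = -0.0388
  x=1: 3/5 × log_10[(3/5)/(1/2)] = 3/5 × 0.0792 = 0.0475

D_KL(P||Q) = 0.0087 dits

Note: KL divergence is always non-negative and equals 0 iff P = Q.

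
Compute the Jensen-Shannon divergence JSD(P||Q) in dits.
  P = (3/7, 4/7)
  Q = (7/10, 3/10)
0.0165 dits

Jensen-Shannon divergence is:
JSD(P||Q) = 0.5 × D_KL(P||M) + 0.5 × D_KL(Q||M)
where M = 0.5 × (P + Q) is the mixture distribution.

M = 0.5 × (3/7, 4/7) + 0.5 × (7/10, 3/10) = (0.564286, 0.435714)

D_KL(P||M) = 0.0161 dits
D_KL(Q||M) = 0.0169 dits

JSD(P||Q) = 0.5 × 0.0161 + 0.5 × 0.0169 = 0.0165 dits

Unlike KL divergence, JSD is symmetric and bounded: 0 ≤ JSD ≤ log(2).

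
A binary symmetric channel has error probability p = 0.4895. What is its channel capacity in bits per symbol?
0.0003 bits

For a binary symmetric channel (BSC) with error probability p:
Capacity C = 1 - H(p) bits per symbol

where H(p) = -p log₂(p) - (1-p) log₂(1-p) is the binary entropy function.

H(0.4895) = 0.9997 bits
C = 1 - 0.9997 = 0.0003 bits per symbol

This means we can reliably transmit up to 0.0003 bits of information per channel use.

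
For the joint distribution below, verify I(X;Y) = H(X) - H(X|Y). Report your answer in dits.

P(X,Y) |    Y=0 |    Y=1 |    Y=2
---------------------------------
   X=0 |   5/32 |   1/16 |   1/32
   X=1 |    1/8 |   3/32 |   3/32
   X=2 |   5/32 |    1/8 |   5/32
I(X;Y) = 0.0137 dits

Mutual information has multiple equivalent forms:
- I(X;Y) = H(X) - H(X|Y)
- I(X;Y) = H(Y) - H(Y|X)
- I(X;Y) = H(X) + H(Y) - H(X,Y)

Computing all quantities:
H(X) = 0.4654, H(Y) = 0.4670, H(X,Y) = 0.9187
H(X|Y) = 0.4518, H(Y|X) = 0.4533

Verification:
H(X) - H(X|Y) = 0.4654 - 0.4518 = 0.0137
H(Y) - H(Y|X) = 0.4670 - 0.4533 = 0.0137
H(X) + H(Y) - H(X,Y) = 0.4654 + 0.4670 - 0.9187 = 0.0137

All forms give I(X;Y) = 0.0137 dits. ✓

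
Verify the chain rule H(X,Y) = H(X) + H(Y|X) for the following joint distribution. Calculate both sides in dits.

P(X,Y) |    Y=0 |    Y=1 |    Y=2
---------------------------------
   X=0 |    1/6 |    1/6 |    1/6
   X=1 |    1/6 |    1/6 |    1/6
H(X,Y) = 0.7782, H(X) = 0.3010, H(Y|X) = 0.4771 (all in dits)

Chain rule: H(X,Y) = H(X) + H(Y|X)

Left side — joint entropy directly:
H(X,Y) = -Σ p(x,y) log p(x,y) = 0.7782 dits

Right side — compute H(Y|X) from the conditional distributions:
P(X) = (1/2, 1/2), so H(X) = 0.3010 dits
H(Y|X) = Σ_x P(X=x) · H(Y|X=x):
  P(Y|X=0) = (1/3, 1/3, 1/3), H(Y|X=0) = 0.4771, weight P(X=0) = 1/2
  P(Y|X=1) = (1/3, 1/3, 1/3), H(Y|X=1) = 0.4771, weight P(X=1) = 1/2
H(Y|X) = 0.4771 dits

H(X) + H(Y|X) = 0.3010 + 0.4771 = 0.7782 dits

Both sides equal 0.7782 dits. ✓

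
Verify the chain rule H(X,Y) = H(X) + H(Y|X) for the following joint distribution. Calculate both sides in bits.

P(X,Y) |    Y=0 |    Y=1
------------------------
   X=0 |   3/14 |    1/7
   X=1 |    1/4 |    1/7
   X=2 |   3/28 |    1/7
H(X,Y) = 2.5246, H(X) = 1.5601, H(Y|X) = 0.9646 (all in bits)

Chain rule: H(X,Y) = H(X) + H(Y|X)

Left side — joint entropy directly:
H(X,Y) = -Σ p(x,y) log p(x,y) = 2.5246 bits

Right side — compute H(Y|X) from the conditional distributions:
P(X) = (5/14, 11/28, 1/4), so H(X) = 1.5601 bits
H(Y|X) = Σ_x P(X=x) · H(Y|X=x):
  P(Y|X=0) = (3/5, 2/5), H(Y|X=0) = 0.9710, weight P(X=0) = 5/14
  P(Y|X=1) = (7/11, 4/11), H(Y|X=1) = 0.9457, weight P(X=1) = 11/28
  P(Y|X=2) = (3/7, 4/7), H(Y|X=2) = 0.9852, weight P(X=2) = 1/4
H(Y|X) = 0.9646 bits

H(X) + H(Y|X) = 1.5601 + 0.9646 = 2.5246 bits

Both sides equal 2.5246 bits. ✓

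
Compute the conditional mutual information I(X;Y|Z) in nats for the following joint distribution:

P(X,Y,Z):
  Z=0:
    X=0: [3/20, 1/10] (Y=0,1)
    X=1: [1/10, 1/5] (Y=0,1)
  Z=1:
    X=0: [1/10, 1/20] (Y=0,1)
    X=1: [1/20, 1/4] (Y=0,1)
0.0755 nats

Conditional mutual information: I(X;Y|Z) = H(X|Z) + H(Y|Z) - H(X,Y|Z)

H(Z) = 0.6881
H(X,Z) = 1.3535 → H(X|Z) = 0.6654
H(Y,Z) = 1.3535 → H(Y|Z) = 0.6654
H(X,Y,Z) = 1.9434 → H(X,Y|Z) = 1.2552

I(X;Y|Z) = 0.6654 + 0.6654 - 1.2552 = 0.0755 nats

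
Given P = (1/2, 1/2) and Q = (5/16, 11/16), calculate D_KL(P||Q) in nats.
0.0758 nats

KL divergence: D_KL(P||Q) = Σ p(x) log(p(x)/q(x))

Computing term by term:
  x=0: 1/2 × log_e[(1/2)/(5/16)] = 1/2 × 0.4700 = 0.2350
  x=1: 1/2 × log_e[(1/2)/(11/16)] = 1/2 × -0.3185 = -0.1592

D_KL(P||Q) = 0.0758 nats

Note: KL divergence is always non-negative and equals 0 iff P = Q.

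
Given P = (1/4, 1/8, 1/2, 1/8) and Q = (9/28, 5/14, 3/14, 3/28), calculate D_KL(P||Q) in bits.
0.3590 bits

KL divergence: D_KL(P||Q) = Σ p(x) log(p(x)/q(x))

Computing term by term:
  x=0: 1/4 × log_2[(1/4)/(9/28)] = 1/4 × -0.3626 = -0.0906
  x=1: 1/8 × log_2[(1/8)/(5/14)] = 1/8 × -1.5146 = -0.1893
  x=2: 1/2 × log_2[(1/2)/(3/14)] = 1/2 × 1.2224 = 0.6112
  x=3: 1/8 × log_2[(1/8)/(3/28)] = 1/8 × 0.2224 = 0.0278

D_KL(P||Q) = 0.3590 bits

Note: KL divergence is always non-negative and equals 0 iff P = Q.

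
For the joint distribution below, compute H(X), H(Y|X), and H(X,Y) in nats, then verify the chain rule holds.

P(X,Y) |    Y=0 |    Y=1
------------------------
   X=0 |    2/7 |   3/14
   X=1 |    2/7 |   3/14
H(X,Y) = 1.3761, H(X) = 0.6931, H(Y|X) = 0.6829 (all in nats)

Chain rule: H(X,Y) = H(X) + H(Y|X)

Left side — joint entropy directly:
H(X,Y) = -Σ p(x,y) log p(x,y) = 1.3761 nats

Right side — compute H(Y|X) from the conditional distributions:
P(X) = (1/2, 1/2), so H(X) = 0.6931 nats
H(Y|X) = Σ_x P(X=x) · H(Y|X=x):
  P(Y|X=0) = (4/7, 3/7), H(Y|X=0) = 0.6829, weight P(X=0) = 1/2
  P(Y|X=1) = (4/7, 3/7), H(Y|X=1) = 0.6829, weight P(X=1) = 1/2
H(Y|X) = 0.6829 nats

H(X) + H(Y|X) = 0.6931 + 0.6829 = 1.3761 nats

Both sides equal 1.3761 nats. ✓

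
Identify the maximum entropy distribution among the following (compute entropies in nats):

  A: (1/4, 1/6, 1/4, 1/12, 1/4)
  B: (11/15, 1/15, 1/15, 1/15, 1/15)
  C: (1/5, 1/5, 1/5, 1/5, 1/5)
C

For a discrete distribution over n outcomes, entropy is maximized by the uniform distribution.

Computing entropies:
H(A) = 1.5454 nats
H(B) = 0.9496 nats
H(C) = 1.6094 nats

The uniform distribution (where all probabilities equal 1/5) achieves the maximum entropy of log_e(5) = 1.6094 nats.

Distribution C has the highest entropy.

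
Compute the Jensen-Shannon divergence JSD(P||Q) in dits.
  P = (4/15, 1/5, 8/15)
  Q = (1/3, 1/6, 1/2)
0.0013 dits

Jensen-Shannon divergence is:
JSD(P||Q) = 0.5 × D_KL(P||M) + 0.5 × D_KL(Q||M)
where M = 0.5 × (P + Q) is the mixture distribution.

M = 0.5 × (4/15, 1/5, 8/15) + 0.5 × (1/3, 1/6, 1/2) = (3/10, 0.183333, 0.516667)

D_KL(P||M) = 0.0013 dits
D_KL(Q||M) = 0.0012 dits

JSD(P||Q) = 0.5 × 0.0013 + 0.5 × 0.0012 = 0.0013 dits

Unlike KL divergence, JSD is symmetric and bounded: 0 ≤ JSD ≤ log(2).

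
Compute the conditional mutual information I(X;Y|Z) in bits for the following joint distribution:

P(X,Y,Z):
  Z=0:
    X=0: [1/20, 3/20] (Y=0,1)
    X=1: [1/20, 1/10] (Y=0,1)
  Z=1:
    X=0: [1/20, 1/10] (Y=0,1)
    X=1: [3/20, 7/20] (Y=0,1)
0.0025 bits

Conditional mutual information: I(X;Y|Z) = H(X|Z) + H(Y|Z) - H(X,Y|Z)

H(Z) = 0.9341
H(X,Z) = 1.7855 → H(X|Z) = 0.8514
H(Y,Z) = 1.8150 → H(Y|Z) = 0.8809
H(X,Y,Z) = 2.6639 → H(X,Y|Z) = 1.7298

I(X;Y|Z) = 0.8514 + 0.8809 - 1.7298 = 0.0025 bits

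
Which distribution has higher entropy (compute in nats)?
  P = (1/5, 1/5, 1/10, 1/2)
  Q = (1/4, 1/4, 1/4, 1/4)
Q

Computing entropies in nats:
H(P) = 1.2206
H(Q) = 1.3863

Distribution Q has higher entropy.

Intuition: The distribution closer to uniform (more spread out) has higher entropy.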